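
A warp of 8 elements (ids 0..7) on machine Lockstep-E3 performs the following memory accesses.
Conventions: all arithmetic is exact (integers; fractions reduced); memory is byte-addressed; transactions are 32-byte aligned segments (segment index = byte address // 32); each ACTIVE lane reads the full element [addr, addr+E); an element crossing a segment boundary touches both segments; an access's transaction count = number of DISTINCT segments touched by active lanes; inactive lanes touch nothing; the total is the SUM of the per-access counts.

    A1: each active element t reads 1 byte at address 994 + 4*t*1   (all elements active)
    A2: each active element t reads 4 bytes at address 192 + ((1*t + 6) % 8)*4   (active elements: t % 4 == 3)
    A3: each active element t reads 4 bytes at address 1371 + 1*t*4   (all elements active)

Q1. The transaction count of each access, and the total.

A1: 1 transaction
A2: 1 transaction
A3: 2 transactions

Answer: 1,1,2; total 4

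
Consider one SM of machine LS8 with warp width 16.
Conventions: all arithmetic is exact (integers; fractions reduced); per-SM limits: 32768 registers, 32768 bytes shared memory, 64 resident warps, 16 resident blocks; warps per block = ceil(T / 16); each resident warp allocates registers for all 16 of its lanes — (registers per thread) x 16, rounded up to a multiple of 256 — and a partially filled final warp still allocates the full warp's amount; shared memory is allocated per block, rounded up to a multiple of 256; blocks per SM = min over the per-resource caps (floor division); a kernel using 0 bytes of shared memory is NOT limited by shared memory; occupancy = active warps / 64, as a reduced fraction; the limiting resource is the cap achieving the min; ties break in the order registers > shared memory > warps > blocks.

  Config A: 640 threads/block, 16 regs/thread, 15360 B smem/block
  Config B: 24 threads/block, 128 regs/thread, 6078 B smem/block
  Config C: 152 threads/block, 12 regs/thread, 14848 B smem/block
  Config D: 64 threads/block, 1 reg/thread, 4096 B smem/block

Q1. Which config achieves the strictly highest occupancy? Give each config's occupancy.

occupancies: A 5/8, B 5/32, C 5/16, D 1/2

Answer: A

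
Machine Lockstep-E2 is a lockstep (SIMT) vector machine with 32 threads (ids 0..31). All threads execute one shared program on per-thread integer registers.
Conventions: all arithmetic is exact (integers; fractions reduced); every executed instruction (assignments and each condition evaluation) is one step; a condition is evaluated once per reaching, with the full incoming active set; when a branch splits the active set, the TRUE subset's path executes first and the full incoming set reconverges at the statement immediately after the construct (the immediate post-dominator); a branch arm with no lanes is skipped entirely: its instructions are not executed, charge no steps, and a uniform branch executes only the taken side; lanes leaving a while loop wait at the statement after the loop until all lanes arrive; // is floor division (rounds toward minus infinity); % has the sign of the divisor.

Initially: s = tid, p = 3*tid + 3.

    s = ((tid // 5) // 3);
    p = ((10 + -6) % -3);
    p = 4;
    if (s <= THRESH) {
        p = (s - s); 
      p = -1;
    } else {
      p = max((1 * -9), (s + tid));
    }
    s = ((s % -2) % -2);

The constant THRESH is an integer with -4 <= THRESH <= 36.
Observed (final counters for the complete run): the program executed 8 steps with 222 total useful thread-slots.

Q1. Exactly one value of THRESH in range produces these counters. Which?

Answer: THRESH = 1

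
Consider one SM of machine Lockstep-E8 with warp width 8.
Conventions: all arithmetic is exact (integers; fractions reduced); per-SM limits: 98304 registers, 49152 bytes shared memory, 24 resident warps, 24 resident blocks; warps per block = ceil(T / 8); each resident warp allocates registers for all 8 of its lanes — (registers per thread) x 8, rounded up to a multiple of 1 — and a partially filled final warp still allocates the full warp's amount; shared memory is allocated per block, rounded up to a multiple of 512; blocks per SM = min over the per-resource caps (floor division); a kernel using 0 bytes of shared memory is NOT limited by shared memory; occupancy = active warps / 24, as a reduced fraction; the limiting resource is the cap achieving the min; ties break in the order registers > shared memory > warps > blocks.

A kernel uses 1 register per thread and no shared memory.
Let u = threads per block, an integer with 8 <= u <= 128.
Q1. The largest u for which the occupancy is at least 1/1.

Answer: u = 96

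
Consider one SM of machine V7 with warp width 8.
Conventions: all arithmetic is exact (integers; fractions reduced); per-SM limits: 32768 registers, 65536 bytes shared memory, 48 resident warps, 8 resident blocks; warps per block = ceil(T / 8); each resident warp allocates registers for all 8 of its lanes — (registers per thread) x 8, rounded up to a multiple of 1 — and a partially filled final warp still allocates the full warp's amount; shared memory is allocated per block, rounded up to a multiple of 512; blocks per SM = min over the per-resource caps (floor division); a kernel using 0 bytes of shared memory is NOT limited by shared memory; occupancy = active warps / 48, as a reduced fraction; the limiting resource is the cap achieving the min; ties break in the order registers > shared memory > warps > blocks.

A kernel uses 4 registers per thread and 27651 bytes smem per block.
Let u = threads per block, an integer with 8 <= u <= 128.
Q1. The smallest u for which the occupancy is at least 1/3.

Answer: u = 57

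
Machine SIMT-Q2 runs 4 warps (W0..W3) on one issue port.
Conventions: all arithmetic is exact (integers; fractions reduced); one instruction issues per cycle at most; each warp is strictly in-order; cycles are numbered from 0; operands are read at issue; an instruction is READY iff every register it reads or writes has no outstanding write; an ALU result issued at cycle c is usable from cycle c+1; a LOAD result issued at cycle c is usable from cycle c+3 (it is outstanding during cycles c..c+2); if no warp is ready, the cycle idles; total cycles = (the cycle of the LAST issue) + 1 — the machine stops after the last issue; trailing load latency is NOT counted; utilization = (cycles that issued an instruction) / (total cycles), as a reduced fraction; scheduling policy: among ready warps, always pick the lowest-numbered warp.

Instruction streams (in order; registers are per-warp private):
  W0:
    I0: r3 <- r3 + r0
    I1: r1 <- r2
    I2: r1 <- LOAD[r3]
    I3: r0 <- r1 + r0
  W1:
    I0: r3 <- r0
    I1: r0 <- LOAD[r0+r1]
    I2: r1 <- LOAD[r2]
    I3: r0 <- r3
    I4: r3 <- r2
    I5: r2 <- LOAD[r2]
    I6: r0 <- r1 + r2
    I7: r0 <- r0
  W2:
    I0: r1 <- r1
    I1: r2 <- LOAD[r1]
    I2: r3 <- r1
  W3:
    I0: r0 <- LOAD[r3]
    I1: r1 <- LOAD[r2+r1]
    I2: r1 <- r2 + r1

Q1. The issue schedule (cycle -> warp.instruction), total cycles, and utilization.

cycle 0: W0.I0
cycle 1: W0.I1
cycle 2: W0.I2
cycle 3: W1.I0
cycle 4: W1.I1
cycle 5: W0.I3
cycle 6: W1.I2
cycle 7: W1.I3
cycle 8: W1.I4
cycle 9: W1.I5
cycle 10: W2.I0
cycle 11: W2.I1
cycle 12: W1.I6
cycle 13: W1.I7
cycle 14: W2.I2
cycle 15: W3.I0
cycle 16: W3.I1
cycle 17: idle
cycle 18: idle
cycle 19: W3.I2

Answer: 20 cycles, utilization 9/10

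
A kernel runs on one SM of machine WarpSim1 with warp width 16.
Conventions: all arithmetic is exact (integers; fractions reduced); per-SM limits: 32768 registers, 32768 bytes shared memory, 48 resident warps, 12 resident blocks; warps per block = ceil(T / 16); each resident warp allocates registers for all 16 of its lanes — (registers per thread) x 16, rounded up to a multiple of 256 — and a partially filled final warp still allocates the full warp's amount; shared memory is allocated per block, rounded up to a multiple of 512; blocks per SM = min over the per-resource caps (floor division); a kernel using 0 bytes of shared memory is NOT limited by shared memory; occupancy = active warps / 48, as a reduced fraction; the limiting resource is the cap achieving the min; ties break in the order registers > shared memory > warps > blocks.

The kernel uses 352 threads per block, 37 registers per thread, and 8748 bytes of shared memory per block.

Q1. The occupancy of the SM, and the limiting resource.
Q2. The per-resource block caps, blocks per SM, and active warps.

Answer: occupancy 11/24, limited by registers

registers: 1 block
shared memory: 3 blocks
warps: 2 blocks
blocks: 12 blocks

Answer: 1 block, 22 active warps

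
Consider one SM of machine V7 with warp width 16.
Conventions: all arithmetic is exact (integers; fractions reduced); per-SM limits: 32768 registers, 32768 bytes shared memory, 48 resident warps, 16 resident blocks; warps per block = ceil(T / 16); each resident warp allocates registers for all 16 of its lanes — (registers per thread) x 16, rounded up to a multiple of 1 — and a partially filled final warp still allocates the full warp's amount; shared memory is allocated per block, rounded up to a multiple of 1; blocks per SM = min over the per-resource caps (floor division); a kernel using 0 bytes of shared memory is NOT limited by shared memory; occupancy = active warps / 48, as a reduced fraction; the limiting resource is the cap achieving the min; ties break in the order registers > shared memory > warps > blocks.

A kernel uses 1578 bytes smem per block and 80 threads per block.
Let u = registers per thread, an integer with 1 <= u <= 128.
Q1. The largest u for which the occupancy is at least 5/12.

Answer: u = 102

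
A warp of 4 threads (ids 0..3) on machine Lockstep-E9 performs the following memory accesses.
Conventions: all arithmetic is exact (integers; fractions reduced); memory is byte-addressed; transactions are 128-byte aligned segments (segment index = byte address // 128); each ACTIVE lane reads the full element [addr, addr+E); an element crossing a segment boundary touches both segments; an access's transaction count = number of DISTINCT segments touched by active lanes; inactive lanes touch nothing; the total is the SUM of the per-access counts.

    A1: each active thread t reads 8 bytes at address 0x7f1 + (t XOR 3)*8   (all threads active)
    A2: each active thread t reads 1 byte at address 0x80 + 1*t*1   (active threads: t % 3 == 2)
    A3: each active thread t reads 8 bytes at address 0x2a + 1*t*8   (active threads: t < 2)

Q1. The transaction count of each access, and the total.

A1: 2 transactions
A2: 1 transaction
A3: 1 transaction

Answer: 2,1,1; total 4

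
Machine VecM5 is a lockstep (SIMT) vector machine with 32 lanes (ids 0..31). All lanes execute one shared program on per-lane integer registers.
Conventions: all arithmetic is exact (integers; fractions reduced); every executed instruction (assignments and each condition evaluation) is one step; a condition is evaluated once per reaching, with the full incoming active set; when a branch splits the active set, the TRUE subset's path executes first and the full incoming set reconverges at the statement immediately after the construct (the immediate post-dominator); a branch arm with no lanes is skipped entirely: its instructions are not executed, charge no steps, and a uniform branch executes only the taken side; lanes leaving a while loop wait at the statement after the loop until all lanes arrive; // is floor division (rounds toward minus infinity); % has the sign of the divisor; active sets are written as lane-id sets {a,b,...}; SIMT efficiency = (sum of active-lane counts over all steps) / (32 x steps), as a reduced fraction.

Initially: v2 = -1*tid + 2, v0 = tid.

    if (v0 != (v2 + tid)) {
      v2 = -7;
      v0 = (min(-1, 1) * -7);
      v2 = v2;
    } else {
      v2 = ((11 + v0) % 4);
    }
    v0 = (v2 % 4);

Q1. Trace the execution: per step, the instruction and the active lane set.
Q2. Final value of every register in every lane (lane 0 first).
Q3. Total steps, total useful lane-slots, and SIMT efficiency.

step 0: eval (v0 != (v2 + tid))      {0,1,2,3,4,5,6,7,8,9,10,11,12,13,14,15,16,17,18,19,20,21,22,23,24,25,26,27,28,29,30,31}
step 1: v2 <- -7                     {0,1,3,4,5,6,7,8,9,10,11,12,13,14,15,16,17,18,19,20,21,22,23,24,25,26,27,28,29,30,31}
step 2: v0 <- (min(-1, 1) * -7)      {0,1,3,4,5,6,7,8,9,10,11,12,13,14,15,16,17,18,19,20,21,22,23,24,25,26,27,28,29,30,31}
step 3: v2 <- v2                     {0,1,3,4,5,6,7,8,9,10,11,12,13,14,15,16,17,18,19,20,21,22,23,24,25,26,27,28,29,30,31}
step 4: v2 <- ((11 + v0) % 4)        {2}
step 5: v0 <- (v2 % 4)               {0,1,2,3,4,5,6,7,8,9,10,11,12,13,14,15,16,17,18,19,20,21,22,23,24,25,26,27,28,29,30,31}

Answer: 6 steps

v2: -7,-7,1,-7,-7,-7,-7,-7,-7,-7,-7,-7,-7,-7,-7,-7,-7,-7,-7,-7,-7,-7,-7,-7,-7,-7,-7,-7,-7,-7,-7,-7
v0: 1,1,1,1,1,1,1,1,1,1,1,1,1,1,1,1,1,1,1,1,1,1,1,1,1,1,1,1,1,1,1,1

steps = 6; useful = 158; efficiency = 158/192 = 79/96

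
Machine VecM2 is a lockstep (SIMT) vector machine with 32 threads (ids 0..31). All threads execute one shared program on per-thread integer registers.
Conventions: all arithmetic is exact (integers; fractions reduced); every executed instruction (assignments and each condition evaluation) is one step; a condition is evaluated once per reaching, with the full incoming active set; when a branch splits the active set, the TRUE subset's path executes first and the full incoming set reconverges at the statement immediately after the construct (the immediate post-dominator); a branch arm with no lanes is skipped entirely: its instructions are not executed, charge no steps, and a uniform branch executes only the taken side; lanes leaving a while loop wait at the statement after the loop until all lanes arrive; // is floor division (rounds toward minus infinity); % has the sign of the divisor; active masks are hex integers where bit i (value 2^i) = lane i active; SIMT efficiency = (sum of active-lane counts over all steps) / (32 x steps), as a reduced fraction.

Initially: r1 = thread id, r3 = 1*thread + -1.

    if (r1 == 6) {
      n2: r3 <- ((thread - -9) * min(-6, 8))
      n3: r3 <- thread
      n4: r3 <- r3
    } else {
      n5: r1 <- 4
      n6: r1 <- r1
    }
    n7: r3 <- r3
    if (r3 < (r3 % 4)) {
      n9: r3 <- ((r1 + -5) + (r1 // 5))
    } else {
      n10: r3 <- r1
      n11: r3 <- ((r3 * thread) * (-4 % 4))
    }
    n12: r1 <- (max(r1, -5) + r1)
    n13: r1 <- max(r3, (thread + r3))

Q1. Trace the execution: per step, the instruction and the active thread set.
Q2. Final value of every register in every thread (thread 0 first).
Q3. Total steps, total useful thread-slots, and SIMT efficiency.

step 0: eval (r1 == 6)               0xffffffff
step 1: r3 <- ((thread - -9) * min(-6, 8)) 0x00000040
step 2: r3 <- thread                 0x00000040
step 3: r3 <- r3                     0x00000040
step 4: r1 <- 4                      0xffffffbf
step 5: r1 <- r1                     0xffffffbf
step 6: r3 <- r3                     0xffffffff
step 7: eval (r3 < (r3 % 4))         0xffffffff
step 8: r3 <- ((r1 + -5) + (r1 // 5)) 0x00000001
step 9: r3 <- r1                     0xfffffffe
step 10: r3 <- ((r3 * thread) * (-4 % 4)) 0xfffffffe
step 11: r1 <- (max(r1, -5) + r1)     0xffffffff
step 12: r1 <- max(r3, (thread + r3)) 0xffffffff

Answer: 13 steps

r1: -1,1,2,3,4,5,6,7,8,9,10,11,12,13,14,15,16,17,18,19,20,21,22,23,24,25,26,27,28,29,30,31
r3: -1,0,0,0,0,0,0,0,0,0,0,0,0,0,0,0,0,0,0,0,0,0,0,0,0,0,0,0,0,0,0,0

steps = 13; useful = 288; efficiency = 288/416 = 9/13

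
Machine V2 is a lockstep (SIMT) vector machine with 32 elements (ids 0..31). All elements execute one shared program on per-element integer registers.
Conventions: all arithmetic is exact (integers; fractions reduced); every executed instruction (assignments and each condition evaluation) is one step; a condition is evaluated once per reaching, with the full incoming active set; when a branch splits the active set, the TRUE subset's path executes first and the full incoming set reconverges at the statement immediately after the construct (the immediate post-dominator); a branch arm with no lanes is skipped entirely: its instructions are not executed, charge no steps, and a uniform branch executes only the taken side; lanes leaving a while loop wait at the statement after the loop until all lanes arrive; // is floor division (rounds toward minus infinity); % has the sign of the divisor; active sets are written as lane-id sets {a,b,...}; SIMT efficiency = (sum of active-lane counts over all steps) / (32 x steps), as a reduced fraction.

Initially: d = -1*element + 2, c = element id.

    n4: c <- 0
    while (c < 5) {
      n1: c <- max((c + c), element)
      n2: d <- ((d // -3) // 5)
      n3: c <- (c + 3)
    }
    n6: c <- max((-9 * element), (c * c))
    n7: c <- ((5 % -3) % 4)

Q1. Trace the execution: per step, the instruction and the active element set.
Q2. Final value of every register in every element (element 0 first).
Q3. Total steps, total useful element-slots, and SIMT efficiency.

step 0: c <- 0                       {0,1,2,3,4,5,6,7,8,9,10,11,12,13,14,15,16,17,18,19,20,21,22,23,24,25,26,27,28,29,30,31}
step 1: eval (c < 5)                 {0,1,2,3,4,5,6,7,8,9,10,11,12,13,14,15,16,17,18,19,20,21,22,23,24,25,26,27,28,29,30,31}
step 2: c <- max((c + c), element)   {0,1,2,3,4,5,6,7,8,9,10,11,12,13,14,15,16,17,18,19,20,21,22,23,24,25,26,27,28,29,30,31}
step 3: d <- ((d // -3) // 5)        {0,1,2,3,4,5,6,7,8,9,10,11,12,13,14,15,16,17,18,19,20,21,22,23,24,25,26,27,28,29,30,31}
step 4: c <- (c + 3)                 {0,1,2,3,4,5,6,7,8,9,10,11,12,13,14,15,16,17,18,19,20,21,22,23,24,25,26,27,28,29,30,31}
step 5: eval (c < 5)                 {0,1,2,3,4,5,6,7,8,9,10,11,12,13,14,15,16,17,18,19,20,21,22,23,24,25,26,27,28,29,30,31}
step 6: c <- max((c + c), element)   {0,1}
step 7: d <- ((d // -3) // 5)        {0,1}
step 8: c <- (c + 3)                 {0,1}
step 9: eval (c < 5)                 {0,1}
step 10: c <- max((-9 * element), (c * c)) {0,1,2,3,4,5,6,7,8,9,10,11,12,13,14,15,16,17,18,19,20,21,22,23,24,25,26,27,28,29,30,31}
step 11: c <- ((5 % -3) % 4)          {0,1,2,3,4,5,6,7,8,9,10,11,12,13,14,15,16,17,18,19,20,21,22,23,24,25,26,27,28,29,30,31}

Answer: 12 steps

d: 0,0,0,0,0,0,0,0,0,0,0,0,0,0,0,0,0,1,1,1,1,1,1,1,1,1,1,1,1,1,1,1
c: 3,3,3,3,3,3,3,3,3,3,3,3,3,3,3,3,3,3,3,3,3,3,3,3,3,3,3,3,3,3,3,3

steps = 12; useful = 264; efficiency = 264/384 = 11/16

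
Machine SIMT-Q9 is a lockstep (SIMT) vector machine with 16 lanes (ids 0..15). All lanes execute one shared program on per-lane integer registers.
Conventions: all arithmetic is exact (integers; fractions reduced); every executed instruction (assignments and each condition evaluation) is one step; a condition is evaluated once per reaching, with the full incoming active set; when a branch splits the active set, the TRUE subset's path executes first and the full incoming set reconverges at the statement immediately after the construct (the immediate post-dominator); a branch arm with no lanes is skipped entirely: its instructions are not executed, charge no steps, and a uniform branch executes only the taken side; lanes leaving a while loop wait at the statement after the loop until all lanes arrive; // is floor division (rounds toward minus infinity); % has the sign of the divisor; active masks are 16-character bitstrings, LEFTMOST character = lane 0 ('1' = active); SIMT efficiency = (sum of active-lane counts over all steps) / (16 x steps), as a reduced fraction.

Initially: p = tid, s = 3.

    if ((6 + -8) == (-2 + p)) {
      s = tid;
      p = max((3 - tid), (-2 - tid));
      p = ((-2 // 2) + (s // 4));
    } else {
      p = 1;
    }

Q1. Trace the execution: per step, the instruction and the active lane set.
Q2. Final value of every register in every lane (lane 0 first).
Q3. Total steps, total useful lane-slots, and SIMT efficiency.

step 0: eval ((6 + -8) == (-2 + p))  1111111111111111
step 1: s <- tid                     1000000000000000
step 2: p <- max((3 - tid), (-2 - tid)) 1000000000000000
step 3: p <- ((-2 // 2) + (s // 4))  1000000000000000
step 4: p <- 1                       0111111111111111

Answer: 5 steps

p: -1,1,1,1,1,1,1,1,1,1,1,1,1,1,1,1
s: 0,3,3,3,3,3,3,3,3,3,3,3,3,3,3,3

steps = 5; useful = 34; efficiency = 34/80 = 17/40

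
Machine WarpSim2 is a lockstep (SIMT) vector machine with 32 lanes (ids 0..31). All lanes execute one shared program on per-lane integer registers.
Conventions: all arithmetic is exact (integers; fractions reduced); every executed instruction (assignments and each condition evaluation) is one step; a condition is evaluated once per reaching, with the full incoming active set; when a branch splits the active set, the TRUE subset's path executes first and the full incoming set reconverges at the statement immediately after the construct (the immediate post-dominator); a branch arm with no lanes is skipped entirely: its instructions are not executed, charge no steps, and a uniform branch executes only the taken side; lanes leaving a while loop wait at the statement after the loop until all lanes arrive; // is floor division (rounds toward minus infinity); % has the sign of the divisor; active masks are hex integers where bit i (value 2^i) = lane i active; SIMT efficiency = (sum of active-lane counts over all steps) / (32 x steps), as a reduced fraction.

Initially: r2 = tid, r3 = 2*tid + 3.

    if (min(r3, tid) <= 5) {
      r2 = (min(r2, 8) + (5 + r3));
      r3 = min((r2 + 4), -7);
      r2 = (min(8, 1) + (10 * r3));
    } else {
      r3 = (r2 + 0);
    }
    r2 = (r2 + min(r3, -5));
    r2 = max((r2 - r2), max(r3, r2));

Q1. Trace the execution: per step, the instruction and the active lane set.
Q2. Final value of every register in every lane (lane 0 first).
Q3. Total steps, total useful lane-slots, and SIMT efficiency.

step 0: eval (min(r3, tid) <= 5)     0xffffffff
step 1: r2 <- (min(r2, 8) + (5 + r3)) 0x0000003f
step 2: r3 <- min((r2 + 4), -7)      0x0000003f
step 3: r2 <- (min(8, 1) + (10 * r3)) 0x0000003f
step 4: r3 <- (r2 + 0)               0xffffffc0
step 5: r2 <- (r2 + min(r3, -5))     0xffffffff
step 6: r2 <- max((r2 - r2), max(r3, r2)) 0xffffffff

Answer: 7 steps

r2: 0,0,0,0,0,0,6,7,8,9,10,11,12,13,14,15,16,17,18,19,20,21,22,23,24,25,26,27,28,29,30,31
r3: -7,-7,-7,-7,-7,-7,6,7,8,9,10,11,12,13,14,15,16,17,18,19,20,21,22,23,24,25,26,27,28,29,30,31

steps = 7; useful = 140; efficiency = 140/224 = 5/8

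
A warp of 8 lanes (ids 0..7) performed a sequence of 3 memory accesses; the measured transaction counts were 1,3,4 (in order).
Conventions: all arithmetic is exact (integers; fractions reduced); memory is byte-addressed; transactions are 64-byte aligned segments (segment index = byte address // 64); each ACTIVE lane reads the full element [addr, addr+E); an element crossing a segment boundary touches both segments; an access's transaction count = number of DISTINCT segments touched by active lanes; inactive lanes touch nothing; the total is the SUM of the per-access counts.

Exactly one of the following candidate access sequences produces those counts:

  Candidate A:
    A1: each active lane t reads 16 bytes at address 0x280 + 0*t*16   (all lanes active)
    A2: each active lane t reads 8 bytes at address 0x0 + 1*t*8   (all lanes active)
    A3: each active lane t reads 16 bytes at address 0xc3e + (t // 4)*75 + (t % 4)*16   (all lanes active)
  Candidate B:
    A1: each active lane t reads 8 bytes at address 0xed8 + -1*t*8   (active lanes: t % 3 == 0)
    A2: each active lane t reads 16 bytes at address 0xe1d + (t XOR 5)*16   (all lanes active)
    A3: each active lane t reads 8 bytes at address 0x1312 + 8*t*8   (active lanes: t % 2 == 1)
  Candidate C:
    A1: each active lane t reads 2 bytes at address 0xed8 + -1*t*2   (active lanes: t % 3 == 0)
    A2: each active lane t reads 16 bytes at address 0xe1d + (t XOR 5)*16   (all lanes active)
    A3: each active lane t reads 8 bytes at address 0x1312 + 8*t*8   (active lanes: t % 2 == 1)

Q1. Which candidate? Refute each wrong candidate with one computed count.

A: A2 gives 1 transaction, not 3
B: A1 gives 2 transactions, not 1
C: all counts match (1,3,4)

Answer: C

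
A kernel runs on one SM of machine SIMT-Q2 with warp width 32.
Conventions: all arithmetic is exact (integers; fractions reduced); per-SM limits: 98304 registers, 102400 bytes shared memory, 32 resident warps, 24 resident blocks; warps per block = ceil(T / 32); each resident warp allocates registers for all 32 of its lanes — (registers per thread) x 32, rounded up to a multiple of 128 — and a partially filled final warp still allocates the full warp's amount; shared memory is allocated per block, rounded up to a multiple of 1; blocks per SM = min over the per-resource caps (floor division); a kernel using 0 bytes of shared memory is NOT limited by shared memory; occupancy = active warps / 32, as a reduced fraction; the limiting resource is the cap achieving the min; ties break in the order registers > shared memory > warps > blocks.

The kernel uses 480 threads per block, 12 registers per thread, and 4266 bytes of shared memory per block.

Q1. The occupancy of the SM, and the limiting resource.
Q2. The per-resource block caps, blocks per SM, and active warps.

Answer: occupancy 15/16, limited by warps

registers: 17 blocks
shared memory: 24 blocks
warps: 2 blocks
blocks: 24 blocks

Answer: 2 blocks, 30 active warps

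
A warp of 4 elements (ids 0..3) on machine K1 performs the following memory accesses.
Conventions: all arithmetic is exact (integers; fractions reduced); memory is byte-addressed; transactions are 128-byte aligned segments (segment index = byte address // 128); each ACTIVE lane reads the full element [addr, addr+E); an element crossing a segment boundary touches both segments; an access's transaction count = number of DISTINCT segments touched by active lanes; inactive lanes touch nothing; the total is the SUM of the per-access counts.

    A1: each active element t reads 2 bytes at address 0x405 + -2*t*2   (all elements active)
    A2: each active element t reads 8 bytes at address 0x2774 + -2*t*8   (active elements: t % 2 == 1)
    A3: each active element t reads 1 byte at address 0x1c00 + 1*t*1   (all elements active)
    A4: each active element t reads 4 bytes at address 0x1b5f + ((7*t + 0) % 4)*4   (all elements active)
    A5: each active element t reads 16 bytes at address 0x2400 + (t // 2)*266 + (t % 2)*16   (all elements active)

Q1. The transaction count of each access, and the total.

A1: 2 transactions
A2: 1 transaction
A3: 1 transaction
A4: 1 transaction
A5: 2 transactions

Answer: 2,1,1,1,2; total 7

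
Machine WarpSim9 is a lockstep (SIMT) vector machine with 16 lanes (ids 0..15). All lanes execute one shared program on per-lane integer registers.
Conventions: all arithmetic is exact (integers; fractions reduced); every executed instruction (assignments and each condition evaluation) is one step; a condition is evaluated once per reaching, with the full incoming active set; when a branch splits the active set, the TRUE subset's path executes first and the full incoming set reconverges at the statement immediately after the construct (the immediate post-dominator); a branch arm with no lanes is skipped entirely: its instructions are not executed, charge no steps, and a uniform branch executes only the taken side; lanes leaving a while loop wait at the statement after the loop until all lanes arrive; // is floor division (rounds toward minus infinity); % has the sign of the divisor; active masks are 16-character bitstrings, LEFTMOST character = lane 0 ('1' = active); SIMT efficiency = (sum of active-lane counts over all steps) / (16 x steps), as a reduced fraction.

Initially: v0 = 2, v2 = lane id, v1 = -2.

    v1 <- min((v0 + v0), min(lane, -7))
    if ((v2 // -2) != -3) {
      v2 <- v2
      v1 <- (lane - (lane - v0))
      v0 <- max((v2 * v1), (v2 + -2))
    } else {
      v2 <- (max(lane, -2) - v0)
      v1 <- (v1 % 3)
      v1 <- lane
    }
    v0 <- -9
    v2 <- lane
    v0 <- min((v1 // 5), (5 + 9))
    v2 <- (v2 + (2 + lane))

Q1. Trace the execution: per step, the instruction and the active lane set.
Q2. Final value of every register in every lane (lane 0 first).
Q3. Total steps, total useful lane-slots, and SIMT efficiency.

step 0: v1 <- min((v0 + v0), min(lane, -7)) 1111111111111111
step 1: eval ((v2 // -2) != -3)      1111111111111111
step 2: v2 <- v2                     1111100111111111
step 3: v1 <- (lane - (lane - v0))   1111100111111111
step 4: v0 <- max((v2 * v1), (v2 + -2)) 1111100111111111
step 5: v2 <- (max(lane, -2) - v0)   0000011000000000
step 6: v1 <- (v1 % 3)               0000011000000000
step 7: v1 <- lane                   0000011000000000
step 8: v0 <- -9                     1111111111111111
step 9: v2 <- lane                   1111111111111111
step 10: v0 <- min((v1 // 5), (5 + 9)) 1111111111111111
step 11: v2 <- (v2 + (2 + lane))      1111111111111111

Answer: 12 steps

v0: 0,0,0,0,0,1,1,0,0,0,0,0,0,0,0,0
v2: 2,4,6,8,10,12,14,16,18,20,22,24,26,28,30,32
v1: 2,2,2,2,2,5,6,2,2,2,2,2,2,2,2,2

steps = 12; useful = 144; efficiency = 144/192 = 3/4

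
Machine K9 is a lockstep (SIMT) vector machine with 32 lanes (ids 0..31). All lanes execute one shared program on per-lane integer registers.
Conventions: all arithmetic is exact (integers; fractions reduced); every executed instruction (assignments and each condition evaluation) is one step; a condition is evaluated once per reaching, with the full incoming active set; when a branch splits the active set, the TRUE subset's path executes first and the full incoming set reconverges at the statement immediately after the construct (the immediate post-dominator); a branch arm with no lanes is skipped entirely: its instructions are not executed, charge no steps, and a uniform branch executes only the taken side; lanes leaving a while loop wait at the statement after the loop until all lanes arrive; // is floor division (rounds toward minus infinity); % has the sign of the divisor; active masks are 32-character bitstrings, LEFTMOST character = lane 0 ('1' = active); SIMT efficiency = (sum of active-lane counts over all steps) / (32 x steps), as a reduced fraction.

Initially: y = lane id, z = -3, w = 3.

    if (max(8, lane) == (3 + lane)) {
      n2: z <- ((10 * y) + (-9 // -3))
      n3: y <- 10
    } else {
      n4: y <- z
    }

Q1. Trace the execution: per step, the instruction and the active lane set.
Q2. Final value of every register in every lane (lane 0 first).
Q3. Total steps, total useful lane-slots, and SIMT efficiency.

step 0: eval (max(8, lane) == (3 + lane)) 11111111111111111111111111111111
step 1: z <- ((10 * y) + (-9 // -3)) 00000100000000000000000000000000
step 2: y <- 10                      00000100000000000000000000000000
step 3: y <- z                       11111011111111111111111111111111

Answer: 4 steps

y: -3,-3,-3,-3,-3,10,-3,-3,-3,-3,-3,-3,-3,-3,-3,-3,-3,-3,-3,-3,-3,-3,-3,-3,-3,-3,-3,-3,-3,-3,-3,-3
z: -3,-3,-3,-3,-3,53,-3,-3,-3,-3,-3,-3,-3,-3,-3,-3,-3,-3,-3,-3,-3,-3,-3,-3,-3,-3,-3,-3,-3,-3,-3,-3
w: 3,3,3,3,3,3,3,3,3,3,3,3,3,3,3,3,3,3,3,3,3,3,3,3,3,3,3,3,3,3,3,3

steps = 4; useful = 65; efficiency = 65/128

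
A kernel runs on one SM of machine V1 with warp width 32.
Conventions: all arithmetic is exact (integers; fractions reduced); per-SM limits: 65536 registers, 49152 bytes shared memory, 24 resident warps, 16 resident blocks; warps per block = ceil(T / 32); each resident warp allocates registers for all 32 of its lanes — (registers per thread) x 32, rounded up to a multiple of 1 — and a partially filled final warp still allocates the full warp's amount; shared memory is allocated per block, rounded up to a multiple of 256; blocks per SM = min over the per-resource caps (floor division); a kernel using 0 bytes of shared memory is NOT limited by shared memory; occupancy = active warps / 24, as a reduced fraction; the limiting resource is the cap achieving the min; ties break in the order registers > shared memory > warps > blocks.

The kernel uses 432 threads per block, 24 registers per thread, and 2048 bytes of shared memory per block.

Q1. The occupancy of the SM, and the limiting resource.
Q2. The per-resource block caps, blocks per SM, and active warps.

Answer: occupancy 7/12, limited by warps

registers: 6 blocks
shared memory: 24 blocks
warps: 1 block
blocks: 16 blocks

Answer: 1 block, 14 active warps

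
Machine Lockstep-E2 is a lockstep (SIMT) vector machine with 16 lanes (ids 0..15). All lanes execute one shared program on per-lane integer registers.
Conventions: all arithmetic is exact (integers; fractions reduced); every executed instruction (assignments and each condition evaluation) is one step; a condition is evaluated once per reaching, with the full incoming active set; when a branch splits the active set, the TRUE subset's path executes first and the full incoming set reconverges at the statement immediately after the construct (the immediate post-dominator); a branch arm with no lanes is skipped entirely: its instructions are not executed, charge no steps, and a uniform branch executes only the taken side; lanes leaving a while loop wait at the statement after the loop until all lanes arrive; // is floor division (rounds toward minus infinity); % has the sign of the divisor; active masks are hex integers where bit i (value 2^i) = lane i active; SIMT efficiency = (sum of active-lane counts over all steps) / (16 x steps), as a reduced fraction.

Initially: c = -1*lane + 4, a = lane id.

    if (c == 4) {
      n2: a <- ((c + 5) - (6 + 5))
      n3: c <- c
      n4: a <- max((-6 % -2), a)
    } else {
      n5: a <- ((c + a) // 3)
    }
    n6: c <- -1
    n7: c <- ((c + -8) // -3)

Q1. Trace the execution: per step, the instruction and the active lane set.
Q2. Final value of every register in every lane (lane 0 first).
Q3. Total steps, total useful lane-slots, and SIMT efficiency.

step 0: eval (c == 4)                0xffff
step 1: a <- ((c + 5) - (6 + 5))     0x0001
step 2: c <- c                       0x0001
step 3: a <- max((-6 % -2), a)       0x0001
step 4: a <- ((c + a) // 3)          0xfffe
step 5: c <- -1                      0xffff
step 6: c <- ((c + -8) // -3)        0xffff

Answer: 7 steps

c: 3,3,3,3,3,3,3,3,3,3,3,3,3,3,3,3
a: 0,1,1,1,1,1,1,1,1,1,1,1,1,1,1,1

steps = 7; useful = 66; efficiency = 66/112 = 33/56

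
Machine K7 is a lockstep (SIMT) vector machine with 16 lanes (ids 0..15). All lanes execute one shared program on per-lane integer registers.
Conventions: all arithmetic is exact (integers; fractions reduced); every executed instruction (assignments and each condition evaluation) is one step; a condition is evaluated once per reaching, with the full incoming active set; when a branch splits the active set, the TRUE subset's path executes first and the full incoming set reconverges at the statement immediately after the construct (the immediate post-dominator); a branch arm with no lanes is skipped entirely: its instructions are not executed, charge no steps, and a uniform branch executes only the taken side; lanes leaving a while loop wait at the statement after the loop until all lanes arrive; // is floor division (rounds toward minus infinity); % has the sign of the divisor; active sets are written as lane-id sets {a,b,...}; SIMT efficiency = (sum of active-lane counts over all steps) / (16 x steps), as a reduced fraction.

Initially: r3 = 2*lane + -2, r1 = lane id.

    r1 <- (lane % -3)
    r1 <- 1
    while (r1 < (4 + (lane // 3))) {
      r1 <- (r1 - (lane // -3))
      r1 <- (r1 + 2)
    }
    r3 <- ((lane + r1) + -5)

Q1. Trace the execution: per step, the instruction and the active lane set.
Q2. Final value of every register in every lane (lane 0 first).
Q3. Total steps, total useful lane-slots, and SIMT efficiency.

step 0: r1 <- (lane % -3)            {0,1,2,3,4,5,6,7,8,9,10,11,12,13,14,15}
step 1: r1 <- 1                      {0,1,2,3,4,5,6,7,8,9,10,11,12,13,14,15}
step 2: eval (r1 < (4 + (lane // 3))) {0,1,2,3,4,5,6,7,8,9,10,11,12,13,14,15}
step 3: r1 <- (r1 - (lane // -3))    {0,1,2,3,4,5,6,7,8,9,10,11,12,13,14,15}
step 4: r1 <- (r1 + 2)               {0,1,2,3,4,5,6,7,8,9,10,11,12,13,14,15}
step 5: eval (r1 < (4 + (lane // 3))) {0,1,2,3,4,5,6,7,8,9,10,11,12,13,14,15}
step 6: r1 <- (r1 - (lane // -3))    {0,3,6,9,12,15}
step 7: r1 <- (r1 + 2)               {0,3,6,9,12,15}
step 8: eval (r1 < (4 + (lane // 3))) {0,3,6,9,12,15}
step 9: r3 <- ((lane + r1) + -5)     {0,1,2,3,4,5,6,7,8,9,10,11,12,13,14,15}

Answer: 10 steps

r3: 0,0,1,5,4,5,10,8,9,15,12,13,20,16,17,25
r1: 5,4,4,7,5,5,9,6,6,11,7,7,13,8,8,15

steps = 10; useful = 130; efficiency = 130/160 = 13/16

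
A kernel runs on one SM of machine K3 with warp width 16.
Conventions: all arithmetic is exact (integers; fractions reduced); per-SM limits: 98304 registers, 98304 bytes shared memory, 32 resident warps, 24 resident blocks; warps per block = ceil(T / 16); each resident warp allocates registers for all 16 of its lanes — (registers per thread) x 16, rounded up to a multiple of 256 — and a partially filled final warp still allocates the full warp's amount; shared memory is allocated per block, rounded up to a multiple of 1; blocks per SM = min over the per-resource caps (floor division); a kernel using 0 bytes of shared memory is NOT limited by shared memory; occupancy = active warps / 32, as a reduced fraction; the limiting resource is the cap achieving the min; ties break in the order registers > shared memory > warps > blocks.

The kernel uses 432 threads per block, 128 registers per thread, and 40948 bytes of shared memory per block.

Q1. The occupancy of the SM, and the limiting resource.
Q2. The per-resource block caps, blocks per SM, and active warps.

Answer: occupancy 27/32, limited by registers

registers: 1 block
shared memory: 2 blocks
warps: 1 block
blocks: 24 blocks

Answer: 1 block, 27 active warps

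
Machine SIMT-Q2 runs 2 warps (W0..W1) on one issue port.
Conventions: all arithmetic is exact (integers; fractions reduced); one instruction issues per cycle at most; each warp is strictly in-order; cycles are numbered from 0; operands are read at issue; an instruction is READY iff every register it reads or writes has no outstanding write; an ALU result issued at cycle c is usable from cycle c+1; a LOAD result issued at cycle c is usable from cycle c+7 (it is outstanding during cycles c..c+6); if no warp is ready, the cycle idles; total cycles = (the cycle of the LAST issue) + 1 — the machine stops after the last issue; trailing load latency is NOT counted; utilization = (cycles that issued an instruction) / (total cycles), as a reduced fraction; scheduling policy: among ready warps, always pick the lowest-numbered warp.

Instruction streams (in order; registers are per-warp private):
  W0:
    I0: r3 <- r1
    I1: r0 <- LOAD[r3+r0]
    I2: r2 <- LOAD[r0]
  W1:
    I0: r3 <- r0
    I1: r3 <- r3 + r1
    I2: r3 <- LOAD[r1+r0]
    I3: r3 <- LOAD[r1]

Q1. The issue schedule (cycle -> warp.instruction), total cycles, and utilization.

cycle 0: W0.I0
cycle 1: W0.I1
cycle 2: W1.I0
cycle 3: W1.I1
cycle 4: W1.I2
cycle 5: idle
cycle 6: idle
cycle 7: idle
cycle 8: W0.I2
cycle 9: idle
cycle 10: idle
cycle 11: W1.I3

Answer: 12 cycles, utilization 7/12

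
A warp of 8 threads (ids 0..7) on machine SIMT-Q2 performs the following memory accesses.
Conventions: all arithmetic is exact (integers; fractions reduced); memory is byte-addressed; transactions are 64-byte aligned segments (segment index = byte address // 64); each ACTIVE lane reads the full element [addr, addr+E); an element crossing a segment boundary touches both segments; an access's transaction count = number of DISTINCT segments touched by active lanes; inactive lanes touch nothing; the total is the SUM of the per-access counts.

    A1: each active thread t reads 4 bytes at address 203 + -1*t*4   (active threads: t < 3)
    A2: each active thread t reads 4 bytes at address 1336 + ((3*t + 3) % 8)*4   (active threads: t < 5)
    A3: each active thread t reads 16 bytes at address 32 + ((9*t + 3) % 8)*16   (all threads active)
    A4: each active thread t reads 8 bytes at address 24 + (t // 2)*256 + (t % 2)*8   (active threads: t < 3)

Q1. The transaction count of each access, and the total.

A1: 1 transaction
A2: 2 transactions
A3: 3 transactions
A4: 2 transactions

Answer: 1,2,3,2; total 8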